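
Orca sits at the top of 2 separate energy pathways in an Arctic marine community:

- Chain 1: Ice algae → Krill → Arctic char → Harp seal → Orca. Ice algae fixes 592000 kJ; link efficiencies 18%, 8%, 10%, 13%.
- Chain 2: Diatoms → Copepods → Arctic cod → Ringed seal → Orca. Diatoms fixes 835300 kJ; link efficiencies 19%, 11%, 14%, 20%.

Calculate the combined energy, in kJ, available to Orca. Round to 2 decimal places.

Chain 1: 592000 × 0.18 × 0.08 × 0.1 × 0.13 = 110.8224 kJ
Chain 2: 835300 × 0.19 × 0.11 × 0.14 × 0.2 = 488.81756 kJ
Total at Orca: 110.8224 + 488.81756 = 599.63996 kJ

599.64 kJ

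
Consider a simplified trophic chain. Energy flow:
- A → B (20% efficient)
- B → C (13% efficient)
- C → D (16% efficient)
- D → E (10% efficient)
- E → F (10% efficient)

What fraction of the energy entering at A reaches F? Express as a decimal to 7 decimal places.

Product of link efficiencies: 0.2 × 0.13 × 0.16 × 0.1 × 0.1 = 0.0000416

0.0000416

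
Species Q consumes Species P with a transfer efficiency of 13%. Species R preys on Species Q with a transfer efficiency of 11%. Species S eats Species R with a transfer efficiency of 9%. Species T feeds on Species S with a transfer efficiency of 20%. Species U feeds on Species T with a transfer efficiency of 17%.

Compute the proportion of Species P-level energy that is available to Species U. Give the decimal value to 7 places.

0.0000438

Product of link efficiencies: 0.13 × 0.11 × 0.09 × 0.2 × 0.17 = 0.000043758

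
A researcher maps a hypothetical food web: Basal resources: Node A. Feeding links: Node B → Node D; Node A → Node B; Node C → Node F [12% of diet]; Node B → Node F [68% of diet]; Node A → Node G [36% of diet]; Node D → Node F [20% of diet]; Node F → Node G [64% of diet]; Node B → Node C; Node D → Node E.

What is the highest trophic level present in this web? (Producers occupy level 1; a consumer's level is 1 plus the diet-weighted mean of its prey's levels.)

4

Node B: 1 + 1 = 2
Node C: 1 + 2 = 3
Node D: 1 + 2 = 3
Node E: 1 + 3 = 4
Node F: 1 + (0.2×3 + 0.12×3 + 0.68×2) = 3.32
Node G: 1 + (0.36×1 + 0.64×3.32) = 3.4848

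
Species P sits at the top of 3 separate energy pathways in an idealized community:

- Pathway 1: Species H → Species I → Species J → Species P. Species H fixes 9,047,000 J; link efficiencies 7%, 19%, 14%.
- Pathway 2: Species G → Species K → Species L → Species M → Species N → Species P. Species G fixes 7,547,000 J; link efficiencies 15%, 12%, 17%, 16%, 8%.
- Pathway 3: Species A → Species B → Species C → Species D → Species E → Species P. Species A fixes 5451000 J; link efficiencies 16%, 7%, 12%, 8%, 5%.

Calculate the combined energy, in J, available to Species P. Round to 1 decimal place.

17170.4 J

Pathway 1: 9047000 × 0.07 × 0.19 × 0.14 = 16845.514 J
Pathway 2: 7547000 × 0.15 × 0.12 × 0.17 × 0.16 × 0.08 = 295.600896 J
Pathway 3: 5451000 × 0.16 × 0.07 × 0.12 × 0.08 × 0.05 = 29.304576 J
Total at Species P: 16845.514 + 295.600896 + 29.304576 = 17170.419472 J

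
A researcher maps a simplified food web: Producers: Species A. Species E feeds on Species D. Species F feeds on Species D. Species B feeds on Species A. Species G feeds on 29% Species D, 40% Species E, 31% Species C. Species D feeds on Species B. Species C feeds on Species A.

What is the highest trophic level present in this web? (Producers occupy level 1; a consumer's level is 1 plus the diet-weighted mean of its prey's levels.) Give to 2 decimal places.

Species B: 1 + 1 = 2
Species C: 1 + 1 = 2
Species D: 1 + 2 = 3
Species E: 1 + 3 = 4
Species F: 1 + 3 = 4
Species G: 1 + (0.29×3 + 0.4×4 + 0.31×2) = 4.09

4.09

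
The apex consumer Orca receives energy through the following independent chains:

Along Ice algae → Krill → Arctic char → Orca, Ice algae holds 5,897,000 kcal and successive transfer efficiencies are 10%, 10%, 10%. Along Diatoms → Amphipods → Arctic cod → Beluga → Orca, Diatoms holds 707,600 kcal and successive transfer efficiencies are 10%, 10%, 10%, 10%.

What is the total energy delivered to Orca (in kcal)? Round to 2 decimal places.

5967.76 kcal

Via Ice algae: 5897000 × 0.1 × 0.1 × 0.1 = 5897 kcal
Via Diatoms: 707600 × 0.1 × 0.1 × 0.1 × 0.1 = 70.76 kcal
Total at Orca: 5897 + 70.76 = 5967.76 kcal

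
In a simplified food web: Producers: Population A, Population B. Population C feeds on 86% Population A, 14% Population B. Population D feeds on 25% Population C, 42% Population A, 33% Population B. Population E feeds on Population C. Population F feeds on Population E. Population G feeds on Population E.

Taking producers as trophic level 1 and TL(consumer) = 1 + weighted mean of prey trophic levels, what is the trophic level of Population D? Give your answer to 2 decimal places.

Population C: 1 + (0.86×1 + 0.14×1) = 2
Population D: 1 + (0.25×2 + 0.42×1 + 0.33×1) = 2.25
Population E: 1 + 2 = 3
Population F: 1 + 3 = 4
Population G: 1 + 3 = 4

2.25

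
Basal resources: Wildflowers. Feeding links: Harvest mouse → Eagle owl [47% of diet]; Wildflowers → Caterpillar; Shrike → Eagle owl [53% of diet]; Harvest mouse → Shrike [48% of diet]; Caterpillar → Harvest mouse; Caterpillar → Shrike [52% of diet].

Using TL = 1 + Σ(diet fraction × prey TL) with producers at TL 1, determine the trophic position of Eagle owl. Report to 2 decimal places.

Caterpillar: 1 + 1 = 2
Harvest mouse: 1 + 2 = 3
Shrike: 1 + (0.48×3 + 0.52×2) = 3.48
Eagle owl: 1 + (0.53×3.48 + 0.47×3) = 4.2544

4.25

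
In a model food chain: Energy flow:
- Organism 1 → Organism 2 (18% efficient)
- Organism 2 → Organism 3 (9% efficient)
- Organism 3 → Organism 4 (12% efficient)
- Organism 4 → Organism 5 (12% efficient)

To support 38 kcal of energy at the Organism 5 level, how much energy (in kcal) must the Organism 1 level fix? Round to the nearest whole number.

Cumulative transfer efficiency: 0.18 × 0.09 × 0.12 × 0.12 = 0.00023328
Organism 1 energy = 38 / 0.00023328 = 162894 kcal

162894 kcal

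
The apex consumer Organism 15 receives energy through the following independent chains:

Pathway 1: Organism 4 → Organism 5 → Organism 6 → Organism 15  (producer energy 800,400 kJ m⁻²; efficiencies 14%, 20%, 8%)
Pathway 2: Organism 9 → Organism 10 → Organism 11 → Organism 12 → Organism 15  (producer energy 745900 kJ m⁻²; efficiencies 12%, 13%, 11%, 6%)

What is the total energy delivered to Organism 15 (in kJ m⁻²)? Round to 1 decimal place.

1869.7 kJ m⁻²

Pathway 1: 800400 × 0.14 × 0.2 × 0.08 = 1792.896 kJ m⁻²
Pathway 2: 745900 × 0.12 × 0.13 × 0.11 × 0.06 = 76.797864 kJ m⁻²
Total at Organism 15: 1792.896 + 76.797864 = 1869.693864 kJ m⁻²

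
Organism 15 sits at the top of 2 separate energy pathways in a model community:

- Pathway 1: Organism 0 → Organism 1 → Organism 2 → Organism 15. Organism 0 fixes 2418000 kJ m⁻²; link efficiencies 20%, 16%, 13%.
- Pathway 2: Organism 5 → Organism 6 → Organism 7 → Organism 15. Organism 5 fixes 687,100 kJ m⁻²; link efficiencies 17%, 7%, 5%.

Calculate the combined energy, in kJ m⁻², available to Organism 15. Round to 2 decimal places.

Pathway 1: 2418000 × 0.2 × 0.16 × 0.13 = 10058.88 kJ m⁻²
Pathway 2: 687100 × 0.17 × 0.07 × 0.05 = 408.8245 kJ m⁻²
Total at Organism 15: 10058.88 + 408.8245 = 10467.7045 kJ m⁻²

10467.70 kJ m⁻²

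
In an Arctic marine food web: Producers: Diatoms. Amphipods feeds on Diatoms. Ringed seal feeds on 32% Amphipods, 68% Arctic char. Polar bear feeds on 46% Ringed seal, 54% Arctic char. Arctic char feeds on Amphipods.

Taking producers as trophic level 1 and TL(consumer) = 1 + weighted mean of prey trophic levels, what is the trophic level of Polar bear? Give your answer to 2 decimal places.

Amphipods: 1 + 1 = 2
Arctic char: 1 + 2 = 3
Ringed seal: 1 + (0.32×2 + 0.68×3) = 3.68
Polar bear: 1 + (0.46×3.68 + 0.54×3) = 4.3128

4.31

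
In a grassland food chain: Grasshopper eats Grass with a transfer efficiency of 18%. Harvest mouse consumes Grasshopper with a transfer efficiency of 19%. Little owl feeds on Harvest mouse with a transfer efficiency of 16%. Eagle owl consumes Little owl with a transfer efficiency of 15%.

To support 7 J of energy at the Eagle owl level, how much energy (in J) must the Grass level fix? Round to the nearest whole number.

Cumulative transfer efficiency: 0.18 × 0.19 × 0.16 × 0.15 = 0.0008208
Grass energy = 7 / 0.0008208 = 8528 J

8528 J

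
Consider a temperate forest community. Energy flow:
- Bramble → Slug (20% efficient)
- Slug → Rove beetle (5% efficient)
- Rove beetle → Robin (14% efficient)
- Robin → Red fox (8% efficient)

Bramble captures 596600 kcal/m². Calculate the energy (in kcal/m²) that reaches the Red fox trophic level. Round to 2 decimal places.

66.82 kcal/m²

Slug: 596600 × 0.2 = 119320 kcal/m²
Rove beetle: 119320 × 0.05 = 5966 kcal/m²
Robin: 5966 × 0.14 = 835.24 kcal/m²
Red fox: 835.24 × 0.08 = 66.8192 kcal/m²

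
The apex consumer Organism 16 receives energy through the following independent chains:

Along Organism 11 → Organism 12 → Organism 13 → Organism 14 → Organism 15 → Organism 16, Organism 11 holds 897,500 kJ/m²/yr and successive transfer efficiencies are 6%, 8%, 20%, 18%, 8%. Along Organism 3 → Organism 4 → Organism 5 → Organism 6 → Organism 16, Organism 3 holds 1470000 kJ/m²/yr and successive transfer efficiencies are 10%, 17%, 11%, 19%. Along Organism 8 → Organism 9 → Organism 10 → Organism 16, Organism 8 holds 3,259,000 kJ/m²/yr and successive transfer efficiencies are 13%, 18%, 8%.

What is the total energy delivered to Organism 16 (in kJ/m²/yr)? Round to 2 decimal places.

6635.55 kJ/m²/yr

Via Organism 11: 897500 × 0.06 × 0.08 × 0.2 × 0.18 × 0.08 = 12.40704 kJ/m²/yr
Via Organism 3: 1470000 × 0.1 × 0.17 × 0.11 × 0.19 = 522.291 kJ/m²/yr
Via Organism 8: 3259000 × 0.13 × 0.18 × 0.08 = 6100.848 kJ/m²/yr
Total at Organism 16: 12.40704 + 522.291 + 6100.848 = 6635.54604 kJ/m²/yr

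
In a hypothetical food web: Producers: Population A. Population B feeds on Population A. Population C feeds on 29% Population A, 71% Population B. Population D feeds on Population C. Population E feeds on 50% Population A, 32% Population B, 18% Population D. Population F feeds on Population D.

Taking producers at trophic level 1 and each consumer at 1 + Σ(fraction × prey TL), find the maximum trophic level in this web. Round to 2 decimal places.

4.71

Population B: 1 + 1 = 2
Population C: 1 + (0.29×1 + 0.71×2) = 2.71
Population D: 1 + 2.71 = 3.71
Population E: 1 + (0.5×1 + 0.32×2 + 0.18×3.71) = 2.8078
Population F: 1 + 3.71 = 4.71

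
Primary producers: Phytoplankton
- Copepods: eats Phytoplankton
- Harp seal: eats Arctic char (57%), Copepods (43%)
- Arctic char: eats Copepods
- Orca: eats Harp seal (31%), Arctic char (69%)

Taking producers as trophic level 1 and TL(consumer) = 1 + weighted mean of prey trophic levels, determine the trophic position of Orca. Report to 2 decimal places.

Copepods: 1 + 1 = 2
Arctic char: 1 + 2 = 3
Harp seal: 1 + (0.57×3 + 0.43×2) = 3.57
Orca: 1 + (0.31×3.57 + 0.69×3) = 4.1767

4.18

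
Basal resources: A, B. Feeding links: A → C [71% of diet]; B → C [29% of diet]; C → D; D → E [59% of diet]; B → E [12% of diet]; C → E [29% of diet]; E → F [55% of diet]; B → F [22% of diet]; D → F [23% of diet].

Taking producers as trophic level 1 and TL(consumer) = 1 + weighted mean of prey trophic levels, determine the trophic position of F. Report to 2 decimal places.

3.82

C: 1 + (0.71×1 + 0.29×1) = 2
D: 1 + 2 = 3
E: 1 + (0.59×3 + 0.12×1 + 0.29×2) = 3.47
F: 1 + (0.55×3.47 + 0.22×1 + 0.23×3) = 3.8185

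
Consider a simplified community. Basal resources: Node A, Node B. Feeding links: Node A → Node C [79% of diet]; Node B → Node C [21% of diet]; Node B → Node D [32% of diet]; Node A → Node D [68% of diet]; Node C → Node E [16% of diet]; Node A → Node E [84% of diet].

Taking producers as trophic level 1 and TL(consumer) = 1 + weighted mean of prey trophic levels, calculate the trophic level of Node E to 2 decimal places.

Node C: 1 + (0.79×1 + 0.21×1) = 2
Node D: 1 + (0.32×1 + 0.68×1) = 2
Node E: 1 + (0.16×2 + 0.84×1) = 2.16

2.16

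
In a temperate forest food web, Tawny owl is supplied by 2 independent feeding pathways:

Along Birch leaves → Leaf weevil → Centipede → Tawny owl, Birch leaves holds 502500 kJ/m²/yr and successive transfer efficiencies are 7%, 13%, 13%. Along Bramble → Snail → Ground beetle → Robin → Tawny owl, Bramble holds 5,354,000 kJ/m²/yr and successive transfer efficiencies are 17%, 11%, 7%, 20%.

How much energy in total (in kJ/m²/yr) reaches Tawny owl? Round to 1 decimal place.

Via Birch leaves: 502500 × 0.07 × 0.13 × 0.13 = 594.4575 kJ/m²/yr
Via Bramble: 5354000 × 0.17 × 0.11 × 0.07 × 0.2 = 1401.6772 kJ/m²/yr
Total at Tawny owl: 594.4575 + 1401.6772 = 1996.1347 kJ/m²/yr

1996.1 kJ/m²/yr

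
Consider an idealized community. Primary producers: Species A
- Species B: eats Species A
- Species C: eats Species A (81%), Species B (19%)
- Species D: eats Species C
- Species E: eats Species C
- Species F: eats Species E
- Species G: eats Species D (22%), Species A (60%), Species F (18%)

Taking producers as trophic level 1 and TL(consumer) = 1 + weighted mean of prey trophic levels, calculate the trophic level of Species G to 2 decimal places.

3.06

Species B: 1 + 1 = 2
Species C: 1 + (0.81×1 + 0.19×2) = 2.19
Species D: 1 + 2.19 = 3.19
Species E: 1 + 2.19 = 3.19
Species F: 1 + 3.19 = 4.19
Species G: 1 + (0.22×3.19 + 0.6×1 + 0.18×4.19) = 3.056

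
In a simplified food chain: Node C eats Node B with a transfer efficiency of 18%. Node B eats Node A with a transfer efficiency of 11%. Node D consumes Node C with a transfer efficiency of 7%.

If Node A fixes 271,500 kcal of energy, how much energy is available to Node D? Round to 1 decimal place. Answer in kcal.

376.3 kcal

Node B: 271500 × 0.11 = 29865 kcal
Node C: 29865 × 0.18 = 5375.7 kcal
Node D: 5375.7 × 0.07 = 376.299 kcal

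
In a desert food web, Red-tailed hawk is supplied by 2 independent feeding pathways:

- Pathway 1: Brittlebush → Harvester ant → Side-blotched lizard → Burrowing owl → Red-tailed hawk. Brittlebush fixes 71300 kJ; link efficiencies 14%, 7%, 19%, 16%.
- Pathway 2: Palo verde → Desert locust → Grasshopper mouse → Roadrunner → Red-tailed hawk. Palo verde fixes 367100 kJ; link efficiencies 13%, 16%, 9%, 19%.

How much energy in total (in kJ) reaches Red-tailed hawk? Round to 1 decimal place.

Pathway 1: 71300 × 0.14 × 0.07 × 0.19 × 0.16 = 21.241696 kJ
Pathway 2: 367100 × 0.13 × 0.16 × 0.09 × 0.19 = 130.570128 kJ
Total at Red-tailed hawk: 21.241696 + 130.570128 = 151.811824 kJ

151.8 kJ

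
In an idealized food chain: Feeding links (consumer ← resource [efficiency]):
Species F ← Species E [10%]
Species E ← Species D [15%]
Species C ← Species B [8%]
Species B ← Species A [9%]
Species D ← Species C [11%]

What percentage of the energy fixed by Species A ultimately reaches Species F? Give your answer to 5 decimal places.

Product of link efficiencies: 0.09 × 0.08 × 0.11 × 0.15 × 0.1 = 0.00001188
As a percentage: 0.00001188 × 100 = 0.00119%

0.00119%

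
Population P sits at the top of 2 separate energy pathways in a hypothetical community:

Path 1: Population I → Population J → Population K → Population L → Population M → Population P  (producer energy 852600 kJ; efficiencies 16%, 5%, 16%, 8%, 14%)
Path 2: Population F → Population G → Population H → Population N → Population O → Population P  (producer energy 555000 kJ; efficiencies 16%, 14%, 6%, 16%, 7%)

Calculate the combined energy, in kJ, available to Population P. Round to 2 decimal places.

Path 1: 852600 × 0.16 × 0.05 × 0.16 × 0.08 × 0.14 = 12.2228736 kJ
Path 2: 555000 × 0.16 × 0.14 × 0.06 × 0.16 × 0.07 = 8.354304 kJ
Total at Population P: 12.2228736 + 8.354304 = 20.5771776 kJ

20.58 kJ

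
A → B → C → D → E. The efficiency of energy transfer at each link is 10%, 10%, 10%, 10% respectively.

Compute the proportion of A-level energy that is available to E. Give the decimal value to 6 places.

0.000100

Product of link efficiencies: 0.1 × 0.1 × 0.1 × 0.1 = 0.0001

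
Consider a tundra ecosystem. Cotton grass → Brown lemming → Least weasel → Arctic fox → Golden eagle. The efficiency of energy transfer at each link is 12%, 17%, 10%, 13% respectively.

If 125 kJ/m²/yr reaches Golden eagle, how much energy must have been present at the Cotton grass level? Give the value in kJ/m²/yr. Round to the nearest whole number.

471342 kJ/m²/yr

Cumulative transfer efficiency: 0.12 × 0.17 × 0.1 × 0.13 = 0.0002652
Cotton grass energy = 125 / 0.0002652 = 471342 kJ/m²/yr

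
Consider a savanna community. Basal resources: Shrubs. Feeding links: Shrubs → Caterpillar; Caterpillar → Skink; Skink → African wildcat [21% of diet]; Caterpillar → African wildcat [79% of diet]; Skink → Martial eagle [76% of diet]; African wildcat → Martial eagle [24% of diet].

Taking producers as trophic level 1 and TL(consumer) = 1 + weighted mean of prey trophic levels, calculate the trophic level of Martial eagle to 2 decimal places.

4.05

Caterpillar: 1 + 1 = 2
Skink: 1 + 2 = 3
African wildcat: 1 + (0.21×3 + 0.79×2) = 3.21
Martial eagle: 1 + (0.76×3 + 0.24×3.21) = 4.0504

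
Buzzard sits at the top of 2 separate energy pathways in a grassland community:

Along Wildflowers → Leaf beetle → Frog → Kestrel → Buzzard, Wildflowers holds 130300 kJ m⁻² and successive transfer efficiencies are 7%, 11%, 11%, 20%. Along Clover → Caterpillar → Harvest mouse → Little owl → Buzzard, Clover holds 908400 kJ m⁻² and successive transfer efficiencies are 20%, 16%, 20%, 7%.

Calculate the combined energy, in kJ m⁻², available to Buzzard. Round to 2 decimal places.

Via Wildflowers: 130300 × 0.07 × 0.11 × 0.11 × 0.2 = 22.07282 kJ m⁻²
Via Clover: 908400 × 0.2 × 0.16 × 0.2 × 0.07 = 406.9632 kJ m⁻²
Total at Buzzard: 22.07282 + 406.9632 = 429.03602 kJ m⁻²

429.04 kJ m⁻²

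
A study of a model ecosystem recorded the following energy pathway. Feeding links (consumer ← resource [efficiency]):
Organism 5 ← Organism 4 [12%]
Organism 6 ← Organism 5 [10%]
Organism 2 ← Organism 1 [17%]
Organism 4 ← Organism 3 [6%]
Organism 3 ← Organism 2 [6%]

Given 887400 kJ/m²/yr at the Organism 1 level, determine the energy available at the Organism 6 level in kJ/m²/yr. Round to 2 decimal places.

Organism 2: 887400 × 0.17 = 150858 kJ/m²/yr
Organism 3: 150858 × 0.06 = 9051.48 kJ/m²/yr
Organism 4: 9051.48 × 0.06 = 543.0888 kJ/m²/yr
Organism 5: 543.0888 × 0.12 = 65.170656 kJ/m²/yr
Organism 6: 65.170656 × 0.1 = 6.5170656 kJ/m²/yr

6.52 kJ/m²/yr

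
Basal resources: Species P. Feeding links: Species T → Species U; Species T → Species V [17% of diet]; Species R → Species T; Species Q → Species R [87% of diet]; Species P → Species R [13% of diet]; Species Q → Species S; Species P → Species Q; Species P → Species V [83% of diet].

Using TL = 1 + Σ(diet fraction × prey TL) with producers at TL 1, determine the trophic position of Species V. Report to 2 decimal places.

Species Q: 1 + 1 = 2
Species R: 1 + (0.13×1 + 0.87×2) = 2.87
Species S: 1 + 2 = 3
Species T: 1 + 2.87 = 3.87
Species U: 1 + 3.87 = 4.87
Species V: 1 + (0.83×1 + 0.17×3.87) = 2.4879

2.49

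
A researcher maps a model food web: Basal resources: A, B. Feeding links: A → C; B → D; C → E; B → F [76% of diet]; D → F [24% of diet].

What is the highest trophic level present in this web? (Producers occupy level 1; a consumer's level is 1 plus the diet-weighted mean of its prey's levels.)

C: 1 + 1 = 2
D: 1 + 1 = 2
E: 1 + 2 = 3
F: 1 + (0.76×1 + 0.24×2) = 2.24

3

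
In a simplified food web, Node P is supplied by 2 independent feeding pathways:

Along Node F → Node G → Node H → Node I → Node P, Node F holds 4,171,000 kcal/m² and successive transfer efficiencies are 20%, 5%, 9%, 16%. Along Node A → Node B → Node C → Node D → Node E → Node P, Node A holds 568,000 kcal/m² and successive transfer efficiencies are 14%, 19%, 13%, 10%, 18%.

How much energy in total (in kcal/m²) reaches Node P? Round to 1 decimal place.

Via Node F: 4171000 × 0.2 × 0.05 × 0.09 × 0.16 = 600.624 kcal/m²
Via Node A: 568000 × 0.14 × 0.19 × 0.13 × 0.1 × 0.18 = 35.354592 kcal/m²
Total at Node P: 600.624 + 35.354592 = 635.978592 kcal/m²

636.0 kcal/m²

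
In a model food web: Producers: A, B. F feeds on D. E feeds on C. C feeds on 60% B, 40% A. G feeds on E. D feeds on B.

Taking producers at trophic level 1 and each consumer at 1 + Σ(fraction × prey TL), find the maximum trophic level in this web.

C: 1 + (0.6×1 + 0.4×1) = 2
D: 1 + 1 = 2
E: 1 + 2 = 3
F: 1 + 2 = 3
G: 1 + 3 = 4

4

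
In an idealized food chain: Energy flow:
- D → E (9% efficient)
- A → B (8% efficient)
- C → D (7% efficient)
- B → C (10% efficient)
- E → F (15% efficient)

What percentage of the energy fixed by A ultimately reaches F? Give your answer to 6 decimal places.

Product of link efficiencies: 0.08 × 0.1 × 0.07 × 0.09 × 0.15 = 0.00000756
As a percentage: 0.00000756 × 100 = 0.000756%

0.000756%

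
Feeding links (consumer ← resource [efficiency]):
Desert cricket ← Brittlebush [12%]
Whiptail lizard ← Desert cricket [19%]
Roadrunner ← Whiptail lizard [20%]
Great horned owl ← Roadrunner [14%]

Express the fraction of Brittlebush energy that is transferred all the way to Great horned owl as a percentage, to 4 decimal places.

0.0638%

Product of link efficiencies: 0.12 × 0.19 × 0.2 × 0.14 = 0.0006384
As a percentage: 0.0006384 × 100 = 0.0638%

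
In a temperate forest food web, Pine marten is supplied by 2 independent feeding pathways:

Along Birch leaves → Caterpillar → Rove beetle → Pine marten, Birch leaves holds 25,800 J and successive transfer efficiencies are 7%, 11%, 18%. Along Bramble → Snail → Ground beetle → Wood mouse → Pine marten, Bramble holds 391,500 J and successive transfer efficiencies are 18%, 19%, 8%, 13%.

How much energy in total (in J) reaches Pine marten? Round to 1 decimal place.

Via Birch leaves: 25800 × 0.07 × 0.11 × 0.18 = 35.7588 J
Via Bramble: 391500 × 0.18 × 0.19 × 0.08 × 0.13 = 139.24872 J
Total at Pine marten: 35.7588 + 139.24872 = 175.00752 J

175.0 J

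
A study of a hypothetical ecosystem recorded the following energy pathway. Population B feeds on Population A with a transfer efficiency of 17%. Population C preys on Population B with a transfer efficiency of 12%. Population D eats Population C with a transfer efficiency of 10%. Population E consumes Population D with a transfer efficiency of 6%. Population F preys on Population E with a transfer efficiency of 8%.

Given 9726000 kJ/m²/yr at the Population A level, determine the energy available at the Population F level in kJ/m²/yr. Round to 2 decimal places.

Population B: 9726000 × 0.17 = 1653420 kJ/m²/yr
Population C: 1653420 × 0.12 = 198410.4 kJ/m²/yr
Population D: 198410.4 × 0.1 = 19841.04 kJ/m²/yr
Population E: 19841.04 × 0.06 = 1190.4624 kJ/m²/yr
Population F: 1190.4624 × 0.08 = 95.236992 kJ/m²/yr

95.24 kJ/m²/yr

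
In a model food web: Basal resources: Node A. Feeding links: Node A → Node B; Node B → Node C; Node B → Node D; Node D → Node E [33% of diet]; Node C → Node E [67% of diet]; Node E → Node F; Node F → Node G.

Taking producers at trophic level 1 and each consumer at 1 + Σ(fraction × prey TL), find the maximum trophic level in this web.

6

Node B: 1 + 1 = 2
Node C: 1 + 2 = 3
Node D: 1 + 2 = 3
Node E: 1 + (0.33×3 + 0.67×3) = 4
Node F: 1 + 4 = 5
Node G: 1 + 5 = 6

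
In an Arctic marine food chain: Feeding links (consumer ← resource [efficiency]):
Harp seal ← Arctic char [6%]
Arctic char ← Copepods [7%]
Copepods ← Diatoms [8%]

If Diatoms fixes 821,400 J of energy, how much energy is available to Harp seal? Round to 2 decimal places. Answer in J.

Copepods: 821400 × 0.08 = 65712 J
Arctic char: 65712 × 0.07 = 4599.84 J
Harp seal: 4599.84 × 0.06 = 275.9904 J

275.99 J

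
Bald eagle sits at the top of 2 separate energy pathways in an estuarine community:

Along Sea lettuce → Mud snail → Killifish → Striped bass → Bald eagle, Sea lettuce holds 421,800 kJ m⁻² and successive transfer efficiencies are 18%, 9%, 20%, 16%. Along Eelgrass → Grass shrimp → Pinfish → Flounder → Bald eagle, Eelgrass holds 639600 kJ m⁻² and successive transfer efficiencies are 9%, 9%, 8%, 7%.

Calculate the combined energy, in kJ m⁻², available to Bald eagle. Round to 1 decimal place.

Via Sea lettuce: 421800 × 0.18 × 0.09 × 0.2 × 0.16 = 218.66112 kJ m⁻²
Via Eelgrass: 639600 × 0.09 × 0.09 × 0.08 × 0.07 = 29.012256 kJ m⁻²
Total at Bald eagle: 218.66112 + 29.012256 = 247.673376 kJ m⁻²

247.7 kJ m⁻²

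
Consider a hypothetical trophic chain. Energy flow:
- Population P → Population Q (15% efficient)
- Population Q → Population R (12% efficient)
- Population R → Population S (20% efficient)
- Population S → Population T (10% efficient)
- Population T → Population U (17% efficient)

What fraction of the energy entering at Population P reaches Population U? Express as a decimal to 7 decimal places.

Product of link efficiencies: 0.15 × 0.12 × 0.2 × 0.1 × 0.17 = 0.0000612

0.0000612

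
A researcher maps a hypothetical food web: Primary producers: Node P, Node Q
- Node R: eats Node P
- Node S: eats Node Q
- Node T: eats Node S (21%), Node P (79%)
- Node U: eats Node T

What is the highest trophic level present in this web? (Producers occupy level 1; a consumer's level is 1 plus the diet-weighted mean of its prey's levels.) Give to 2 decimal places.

3.21

Node R: 1 + 1 = 2
Node S: 1 + 1 = 2
Node T: 1 + (0.21×2 + 0.79×1) = 2.21
Node U: 1 + 2.21 = 3.21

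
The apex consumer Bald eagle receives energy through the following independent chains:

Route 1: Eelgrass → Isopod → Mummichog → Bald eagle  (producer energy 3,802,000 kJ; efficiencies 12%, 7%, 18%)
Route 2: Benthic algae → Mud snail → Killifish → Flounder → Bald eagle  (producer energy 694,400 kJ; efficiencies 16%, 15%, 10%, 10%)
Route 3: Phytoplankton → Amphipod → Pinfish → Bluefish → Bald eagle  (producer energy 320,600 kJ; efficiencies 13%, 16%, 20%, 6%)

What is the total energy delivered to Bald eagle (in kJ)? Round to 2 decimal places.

5995.30 kJ

Route 1: 3802000 × 0.12 × 0.07 × 0.18 = 5748.624 kJ
Route 2: 694400 × 0.16 × 0.15 × 0.1 × 0.1 = 166.656 kJ
Route 3: 320600 × 0.13 × 0.16 × 0.2 × 0.06 = 80.02176 kJ
Total at Bald eagle: 5748.624 + 166.656 + 80.02176 = 5995.30176 kJ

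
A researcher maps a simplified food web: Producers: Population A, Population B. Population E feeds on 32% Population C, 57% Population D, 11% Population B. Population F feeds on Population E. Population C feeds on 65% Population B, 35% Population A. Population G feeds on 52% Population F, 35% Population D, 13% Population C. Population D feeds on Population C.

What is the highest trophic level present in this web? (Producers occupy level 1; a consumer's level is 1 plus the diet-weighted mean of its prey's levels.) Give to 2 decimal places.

4.63

Population C: 1 + (0.65×1 + 0.35×1) = 2
Population D: 1 + 2 = 3
Population E: 1 + (0.32×2 + 0.57×3 + 0.11×1) = 3.46
Population F: 1 + 3.46 = 4.46
Population G: 1 + (0.52×4.46 + 0.35×3 + 0.13×2) = 4.6292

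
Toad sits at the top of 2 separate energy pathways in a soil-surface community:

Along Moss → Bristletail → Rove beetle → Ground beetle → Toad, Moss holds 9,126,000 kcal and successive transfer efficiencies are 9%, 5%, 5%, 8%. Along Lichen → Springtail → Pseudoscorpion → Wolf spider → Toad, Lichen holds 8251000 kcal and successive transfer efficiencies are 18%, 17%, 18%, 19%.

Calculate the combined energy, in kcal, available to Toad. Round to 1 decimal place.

8799.1 kcal

Via Moss: 9126000 × 0.09 × 0.05 × 0.05 × 0.08 = 164.268 kcal
Via Lichen: 8251000 × 0.18 × 0.17 × 0.18 × 0.19 = 8634.83652 kcal
Total at Toad: 164.268 + 8634.83652 = 8799.10452 kcal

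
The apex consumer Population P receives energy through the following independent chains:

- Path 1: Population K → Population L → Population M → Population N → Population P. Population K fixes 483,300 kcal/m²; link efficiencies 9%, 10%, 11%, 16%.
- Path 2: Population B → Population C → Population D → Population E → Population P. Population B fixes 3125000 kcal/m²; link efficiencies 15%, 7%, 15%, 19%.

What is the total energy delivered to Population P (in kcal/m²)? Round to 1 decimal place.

Path 1: 483300 × 0.09 × 0.1 × 0.11 × 0.16 = 76.55472 kcal/m²
Path 2: 3125000 × 0.15 × 0.07 × 0.15 × 0.19 = 935.15625 kcal/m²
Total at Population P: 76.55472 + 935.15625 = 1011.71097 kcal/m²

1011.7 kcal/m²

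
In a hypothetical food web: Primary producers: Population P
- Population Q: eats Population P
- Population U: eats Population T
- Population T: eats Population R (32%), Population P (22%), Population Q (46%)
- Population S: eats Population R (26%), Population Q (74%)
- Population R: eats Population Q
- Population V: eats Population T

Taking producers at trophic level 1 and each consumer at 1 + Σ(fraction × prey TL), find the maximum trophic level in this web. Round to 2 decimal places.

4.10

Population Q: 1 + 1 = 2
Population R: 1 + 2 = 3
Population S: 1 + (0.26×3 + 0.74×2) = 3.26
Population T: 1 + (0.32×3 + 0.22×1 + 0.46×2) = 3.1
Population U: 1 + 3.1 = 4.1
Population V: 1 + 3.1 = 4.1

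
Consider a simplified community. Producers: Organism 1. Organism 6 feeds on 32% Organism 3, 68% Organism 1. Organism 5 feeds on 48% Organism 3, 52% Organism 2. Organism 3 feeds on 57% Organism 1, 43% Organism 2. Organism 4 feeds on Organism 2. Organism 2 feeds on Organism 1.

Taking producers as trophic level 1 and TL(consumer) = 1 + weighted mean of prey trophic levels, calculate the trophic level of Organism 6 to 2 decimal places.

Organism 2: 1 + 1 = 2
Organism 3: 1 + (0.57×1 + 0.43×2) = 2.43
Organism 4: 1 + 2 = 3
Organism 5: 1 + (0.48×2.43 + 0.52×2) = 3.2064
Organism 6: 1 + (0.32×2.43 + 0.68×1) = 2.4576

2.46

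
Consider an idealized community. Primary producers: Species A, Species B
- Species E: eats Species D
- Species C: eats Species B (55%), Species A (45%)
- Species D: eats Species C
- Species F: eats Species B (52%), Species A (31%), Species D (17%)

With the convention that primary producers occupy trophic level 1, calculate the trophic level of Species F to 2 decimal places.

Species C: 1 + (0.55×1 + 0.45×1) = 2
Species D: 1 + 2 = 3
Species E: 1 + 3 = 4
Species F: 1 + (0.52×1 + 0.31×1 + 0.17×3) = 2.34

2.34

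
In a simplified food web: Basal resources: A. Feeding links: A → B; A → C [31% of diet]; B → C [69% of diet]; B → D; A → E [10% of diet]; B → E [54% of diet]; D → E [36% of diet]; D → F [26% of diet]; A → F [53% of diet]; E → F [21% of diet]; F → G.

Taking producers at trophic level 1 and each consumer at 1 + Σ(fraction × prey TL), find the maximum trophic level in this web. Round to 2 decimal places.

B: 1 + 1 = 2
C: 1 + (0.31×1 + 0.69×2) = 2.69
D: 1 + 2 = 3
E: 1 + (0.1×1 + 0.54×2 + 0.36×3) = 3.26
F: 1 + (0.26×3 + 0.53×1 + 0.21×3.26) = 2.9946
G: 1 + 2.9946 = 3.9946

3.99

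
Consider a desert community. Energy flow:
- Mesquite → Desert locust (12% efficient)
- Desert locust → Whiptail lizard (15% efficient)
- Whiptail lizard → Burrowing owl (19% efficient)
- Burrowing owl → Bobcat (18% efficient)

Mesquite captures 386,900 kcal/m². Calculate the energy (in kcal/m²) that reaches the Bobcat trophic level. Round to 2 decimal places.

Desert locust: 386900 × 0.12 = 46428 kcal/m²
Whiptail lizard: 46428 × 0.15 = 6964.2 kcal/m²
Burrowing owl: 6964.2 × 0.19 = 1323.198 kcal/m²
Bobcat: 1323.198 × 0.18 = 238.17564 kcal/m²

238.18 kcal/m²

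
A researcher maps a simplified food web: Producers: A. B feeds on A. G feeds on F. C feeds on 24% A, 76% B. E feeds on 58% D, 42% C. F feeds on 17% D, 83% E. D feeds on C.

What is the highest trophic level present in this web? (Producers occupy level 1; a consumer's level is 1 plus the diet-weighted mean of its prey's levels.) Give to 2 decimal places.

B: 1 + 1 = 2
C: 1 + (0.24×1 + 0.76×2) = 2.76
D: 1 + 2.76 = 3.76
E: 1 + (0.58×3.76 + 0.42×2.76) = 4.34
F: 1 + (0.17×3.76 + 0.83×4.34) = 5.2414
G: 1 + 5.2414 = 6.2414

6.24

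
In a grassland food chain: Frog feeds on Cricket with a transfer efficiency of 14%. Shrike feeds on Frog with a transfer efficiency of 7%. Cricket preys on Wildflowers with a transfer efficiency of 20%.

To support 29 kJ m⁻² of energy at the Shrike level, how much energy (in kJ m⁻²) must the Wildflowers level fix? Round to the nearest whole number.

14796 kJ m⁻²

Cumulative transfer efficiency: 0.2 × 0.14 × 0.07 = 0.00196
Wildflowers energy = 29 / 0.00196 = 14796 kJ m⁻²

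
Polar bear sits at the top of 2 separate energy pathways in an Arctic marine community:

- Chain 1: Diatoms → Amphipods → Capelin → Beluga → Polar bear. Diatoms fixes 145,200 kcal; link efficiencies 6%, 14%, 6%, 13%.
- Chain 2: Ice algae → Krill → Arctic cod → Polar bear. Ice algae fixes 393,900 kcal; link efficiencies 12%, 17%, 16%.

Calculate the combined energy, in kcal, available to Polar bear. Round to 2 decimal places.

1295.20 kcal

Chain 1: 145200 × 0.06 × 0.14 × 0.06 × 0.13 = 9.513504 kcal
Chain 2: 393900 × 0.12 × 0.17 × 0.16 = 1285.6896 kcal
Total at Polar bear: 9.513504 + 1285.6896 = 1295.203104 kcal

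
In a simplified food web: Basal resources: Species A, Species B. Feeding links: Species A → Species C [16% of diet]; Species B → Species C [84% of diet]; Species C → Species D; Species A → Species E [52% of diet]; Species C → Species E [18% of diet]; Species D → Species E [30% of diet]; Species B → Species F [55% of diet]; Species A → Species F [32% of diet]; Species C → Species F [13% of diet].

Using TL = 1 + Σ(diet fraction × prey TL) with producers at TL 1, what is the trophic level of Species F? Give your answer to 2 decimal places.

2.13

Species C: 1 + (0.16×1 + 0.84×1) = 2
Species D: 1 + 2 = 3
Species E: 1 + (0.52×1 + 0.18×2 + 0.3×3) = 2.78
Species F: 1 + (0.55×1 + 0.32×1 + 0.13×2) = 2.13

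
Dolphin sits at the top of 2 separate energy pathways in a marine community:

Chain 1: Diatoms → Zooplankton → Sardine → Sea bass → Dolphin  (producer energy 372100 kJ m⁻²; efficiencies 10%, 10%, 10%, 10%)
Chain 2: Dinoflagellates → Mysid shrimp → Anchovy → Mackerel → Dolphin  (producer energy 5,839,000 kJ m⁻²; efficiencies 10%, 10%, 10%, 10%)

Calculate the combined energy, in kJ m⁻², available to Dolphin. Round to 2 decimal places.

Chain 1: 372100 × 0.1 × 0.1 × 0.1 × 0.1 = 37.21 kJ m⁻²
Chain 2: 5839000 × 0.1 × 0.1 × 0.1 × 0.1 = 583.9 kJ m⁻²
Total at Dolphin: 37.21 + 583.9 = 621.11 kJ m⁻²

621.11 kJ m⁻²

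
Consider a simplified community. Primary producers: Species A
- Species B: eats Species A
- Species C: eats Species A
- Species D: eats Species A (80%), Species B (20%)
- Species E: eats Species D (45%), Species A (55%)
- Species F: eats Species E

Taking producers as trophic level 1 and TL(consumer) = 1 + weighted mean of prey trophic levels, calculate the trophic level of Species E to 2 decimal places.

Species B: 1 + 1 = 2
Species C: 1 + 1 = 2
Species D: 1 + (0.8×1 + 0.2×2) = 2.2
Species E: 1 + (0.45×2.2 + 0.55×1) = 2.54
Species F: 1 + 2.54 = 3.54

2.54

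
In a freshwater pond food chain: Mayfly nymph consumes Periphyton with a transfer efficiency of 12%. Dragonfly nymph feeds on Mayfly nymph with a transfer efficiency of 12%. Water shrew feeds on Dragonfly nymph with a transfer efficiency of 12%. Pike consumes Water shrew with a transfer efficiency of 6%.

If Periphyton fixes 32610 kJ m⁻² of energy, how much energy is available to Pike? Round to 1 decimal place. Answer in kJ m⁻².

Mayfly nymph: 32610 × 0.12 = 3913.2 kJ m⁻²
Dragonfly nymph: 3913.2 × 0.12 = 469.584 kJ m⁻²
Water shrew: 469.584 × 0.12 = 56.35008 kJ m⁻²
Pike: 56.35008 × 0.06 = 3.3810048 kJ m⁻²

3.4 kJ m⁻²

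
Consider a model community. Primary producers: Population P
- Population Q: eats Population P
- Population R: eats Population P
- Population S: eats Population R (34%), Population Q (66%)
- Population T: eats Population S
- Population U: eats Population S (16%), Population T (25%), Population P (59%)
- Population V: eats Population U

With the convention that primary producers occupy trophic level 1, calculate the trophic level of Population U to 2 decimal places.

Population Q: 1 + 1 = 2
Population R: 1 + 1 = 2
Population S: 1 + (0.34×2 + 0.66×2) = 3
Population T: 1 + 3 = 4
Population U: 1 + (0.16×3 + 0.25×4 + 0.59×1) = 3.07
Population V: 1 + 3.07 = 4.07

3.07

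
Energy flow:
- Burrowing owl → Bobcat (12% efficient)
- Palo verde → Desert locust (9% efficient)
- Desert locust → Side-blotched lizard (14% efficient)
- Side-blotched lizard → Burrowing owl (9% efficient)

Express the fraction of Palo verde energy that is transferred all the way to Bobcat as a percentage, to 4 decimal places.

Product of link efficiencies: 0.09 × 0.14 × 0.09 × 0.12 = 0.00013608
As a percentage: 0.00013608 × 100 = 0.0136%

0.0136%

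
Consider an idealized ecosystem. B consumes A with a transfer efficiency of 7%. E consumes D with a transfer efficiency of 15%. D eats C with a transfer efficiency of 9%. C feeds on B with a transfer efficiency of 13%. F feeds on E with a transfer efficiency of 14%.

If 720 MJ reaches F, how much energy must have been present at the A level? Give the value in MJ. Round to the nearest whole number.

41862899 MJ

Cumulative transfer efficiency: 0.07 × 0.13 × 0.09 × 0.15 × 0.14 = 0.000017199
A energy = 720 / 0.000017199 = 41862899 MJ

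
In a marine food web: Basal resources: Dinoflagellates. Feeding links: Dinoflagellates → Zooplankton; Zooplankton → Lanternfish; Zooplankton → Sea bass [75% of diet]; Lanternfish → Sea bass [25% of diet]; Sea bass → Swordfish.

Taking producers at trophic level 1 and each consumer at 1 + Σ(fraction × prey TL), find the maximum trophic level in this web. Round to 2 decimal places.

4.25

Zooplankton: 1 + 1 = 2
Lanternfish: 1 + 2 = 3
Sea bass: 1 + (0.75×2 + 0.25×3) = 3.25
Swordfish: 1 + 3.25 = 4.25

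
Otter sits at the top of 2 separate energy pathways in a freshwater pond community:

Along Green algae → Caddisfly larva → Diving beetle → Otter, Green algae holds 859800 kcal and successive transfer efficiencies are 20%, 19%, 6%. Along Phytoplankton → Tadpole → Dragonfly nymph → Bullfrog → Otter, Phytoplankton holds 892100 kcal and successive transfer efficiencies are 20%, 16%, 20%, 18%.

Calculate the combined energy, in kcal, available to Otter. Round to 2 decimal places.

2988.04 kcal

Via Green algae: 859800 × 0.2 × 0.19 × 0.06 = 1960.344 kcal
Via Phytoplankton: 892100 × 0.2 × 0.16 × 0.2 × 0.18 = 1027.6992 kcal
Total at Otter: 1960.344 + 1027.6992 = 2988.0432 kcal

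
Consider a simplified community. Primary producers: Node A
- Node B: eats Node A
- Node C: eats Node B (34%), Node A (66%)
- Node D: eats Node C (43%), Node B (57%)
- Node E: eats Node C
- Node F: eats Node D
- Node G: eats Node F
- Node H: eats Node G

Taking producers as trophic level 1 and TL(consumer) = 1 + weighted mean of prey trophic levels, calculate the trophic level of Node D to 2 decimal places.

3.15

Node B: 1 + 1 = 2
Node C: 1 + (0.34×2 + 0.66×1) = 2.34
Node D: 1 + (0.43×2.34 + 0.57×2) = 3.1462
Node E: 1 + 2.34 = 3.34
Node F: 1 + 3.1462 = 4.1462
Node G: 1 + 4.1462 = 5.1462
Node H: 1 + 5.1462 = 6.1462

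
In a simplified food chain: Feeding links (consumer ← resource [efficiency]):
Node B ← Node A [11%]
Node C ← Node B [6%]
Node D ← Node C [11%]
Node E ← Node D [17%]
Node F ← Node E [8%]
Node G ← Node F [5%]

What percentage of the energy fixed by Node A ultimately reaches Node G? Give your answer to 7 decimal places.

Product of link efficiencies: 0.11 × 0.06 × 0.11 × 0.17 × 0.08 × 0.05 = 0.00000049368
As a percentage: 0.00000049368 × 100 = 0.0000494%

0.0000494%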